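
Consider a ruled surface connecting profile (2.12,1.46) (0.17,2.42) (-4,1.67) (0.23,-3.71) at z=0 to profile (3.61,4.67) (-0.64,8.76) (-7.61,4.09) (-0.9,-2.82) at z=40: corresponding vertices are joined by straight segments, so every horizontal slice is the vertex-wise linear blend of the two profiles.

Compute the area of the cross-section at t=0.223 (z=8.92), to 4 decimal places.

Area at t=0.223: 26.6539

Cross-section at t=0.223: each vertex is (1-t)·p0[i] + t·p1[i].
  v1: (1-0.223)·(2.12,1.46) + 0.223·(3.61,4.67) = (2.4523,2.1758)
  v2: (1-0.223)·(0.17,2.42) + 0.223·(-0.64,8.76) = (-0.0106,3.8338)
  v3: (1-0.223)·(-4,1.67) + 0.223·(-7.61,4.09) = (-4.8050,2.2097)
  v4: (1-0.223)·(0.23,-3.71) + 0.223·(-0.9,-2.82) = (-0.0220,-3.5115)
Shoelace sum Σ(x_i·y_{i+1} − x_{i+1}·y_i):
  i=1: 2.4523·3.8338 − -0.0106·2.1758 = +9.4247 (running +9.4247)
  i=2: -0.0106·2.2097 − -4.8050·3.8338 = +18.3981 (running +27.8228)
  i=3: -4.8050·-3.5115 − -0.0220·2.2097 = +16.9216 (running +44.7444)
  i=4: -0.0220·2.1758 − 2.4523·-3.5115 = +8.5634 (running +53.3078)
Area = |Σ|/2 = |53.3078|/2 = 26.6539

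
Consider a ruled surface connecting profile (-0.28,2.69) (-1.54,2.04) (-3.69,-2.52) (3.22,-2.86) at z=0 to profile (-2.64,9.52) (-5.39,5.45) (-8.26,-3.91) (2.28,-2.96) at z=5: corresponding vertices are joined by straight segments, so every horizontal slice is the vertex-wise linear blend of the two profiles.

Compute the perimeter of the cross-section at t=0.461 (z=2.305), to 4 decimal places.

Cross-section at t=0.461: each vertex is (1-t)·p0[i] + t·p1[i].
  v1: (1-0.461)·(-0.28,2.69) + 0.461·(-2.64,9.52) = (-1.3680,5.8386)
  v2: (1-0.461)·(-1.54,2.04) + 0.461·(-5.39,5.45) = (-3.3148,3.6120)
  v3: (1-0.461)·(-3.69,-2.52) + 0.461·(-8.26,-3.91) = (-5.7968,-3.1608)
  v4: (1-0.461)·(3.22,-2.86) + 0.461·(2.28,-2.96) = (2.7867,-2.9061)
Perimeter = Σ |v_{i+1} − v_i|:
  edge 1→2: √(-1.9469² + -2.2266²) = 2.9577 (running 2.9577)
  edge 2→3: √(-2.4819² + -6.7728²) = 7.2132 (running 10.1710)
  edge 3→4: √(8.5834² + 0.2547²) = 8.5872 (running 18.7582)
  edge 4→1: √(-4.1546² + 8.7447²) = 9.6815 (running 28.4397)
Perimeter = 28.4397

Perimeter at t=0.461: 28.4397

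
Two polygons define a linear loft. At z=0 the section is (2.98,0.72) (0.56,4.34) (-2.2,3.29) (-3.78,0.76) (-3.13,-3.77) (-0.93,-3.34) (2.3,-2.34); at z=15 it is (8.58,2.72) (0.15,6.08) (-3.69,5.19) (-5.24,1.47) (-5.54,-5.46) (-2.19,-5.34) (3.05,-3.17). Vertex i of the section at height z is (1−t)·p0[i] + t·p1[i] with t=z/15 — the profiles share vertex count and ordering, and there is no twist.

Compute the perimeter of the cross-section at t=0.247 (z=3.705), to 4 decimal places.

Cross-section at t=0.247: each vertex is (1-t)·p0[i] + t·p1[i].
  v1: (1-0.247)·(2.98,0.72) + 0.247·(8.58,2.72) = (4.3632,1.2140)
  v2: (1-0.247)·(0.56,4.34) + 0.247·(0.15,6.08) = (0.4587,4.7698)
  v3: (1-0.247)·(-2.2,3.29) + 0.247·(-3.69,5.19) = (-2.5680,3.7593)
  v4: (1-0.247)·(-3.78,0.76) + 0.247·(-5.24,1.47) = (-4.1406,0.9354)
  v5: (1-0.247)·(-3.13,-3.77) + 0.247·(-5.54,-5.46) = (-3.7253,-4.1874)
  v6: (1-0.247)·(-0.93,-3.34) + 0.247·(-2.19,-5.34) = (-1.2412,-3.8340)
  v7: (1-0.247)·(2.3,-2.34) + 0.247·(3.05,-3.17) = (2.4852,-2.5450)
Perimeter = Σ |v_{i+1} − v_i|:
  edge 1→2: √(-3.9045² + 3.5558²) = 5.2810 (running 5.2810)
  edge 2→3: √(-3.0268² + -1.0105²) = 3.1910 (running 8.4719)
  edge 3→4: √(-1.5726² + -2.8239²) = 3.2323 (running 11.7042)
  edge 4→5: √(0.4154² + -5.1228²) = 5.1396 (running 16.8438)
  edge 5→6: √(2.4840² + 0.3534²) = 2.5091 (running 19.3529)
  edge 6→7: √(3.7265² + 1.2890²) = 3.9431 (running 23.2960)
  edge 7→1: √(1.8780² + 3.7590²) = 4.2020 (running 27.4980)
Perimeter = 27.4980

Perimeter at t=0.247: 27.4980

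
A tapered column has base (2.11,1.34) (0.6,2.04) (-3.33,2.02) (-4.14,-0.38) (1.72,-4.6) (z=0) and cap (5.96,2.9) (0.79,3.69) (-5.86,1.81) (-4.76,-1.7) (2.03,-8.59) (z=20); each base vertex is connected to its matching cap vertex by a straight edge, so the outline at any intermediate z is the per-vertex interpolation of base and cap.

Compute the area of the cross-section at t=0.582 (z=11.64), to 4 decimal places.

Area at t=0.582: 54.4977

Cross-section at t=0.582: each vertex is (1-t)·p0[i] + t·p1[i].
  v1: (1-0.582)·(2.11,1.34) + 0.582·(5.96,2.9) = (4.3507,2.2479)
  v2: (1-0.582)·(0.6,2.04) + 0.582·(0.79,3.69) = (0.7106,3.0003)
  v3: (1-0.582)·(-3.33,2.02) + 0.582·(-5.86,1.81) = (-4.8025,1.8978)
  v4: (1-0.582)·(-4.14,-0.38) + 0.582·(-4.76,-1.7) = (-4.5008,-1.1482)
  v5: (1-0.582)·(1.72,-4.6) + 0.582·(2.03,-8.59) = (1.9004,-6.9222)
Shoelace sum Σ(x_i·y_{i+1} − x_{i+1}·y_i):
  i=1: 4.3507·3.0003 − 0.7106·2.2479 = +11.4561 (running +11.4561)
  i=2: 0.7106·1.8978 − -4.8025·3.0003 = +15.7573 (running +27.2134)
  i=3: -4.8025·-1.1482 − -4.5008·1.8978 = +14.0560 (running +41.2694)
  i=4: -4.5008·-6.9222 − 1.9004·-1.1482 = +33.3378 (running +74.6072)
  i=5: 1.9004·2.2479 − 4.3507·-6.9222 = +34.3883 (running +108.9955)
Area = |Σ|/2 = |108.9955|/2 = 54.4977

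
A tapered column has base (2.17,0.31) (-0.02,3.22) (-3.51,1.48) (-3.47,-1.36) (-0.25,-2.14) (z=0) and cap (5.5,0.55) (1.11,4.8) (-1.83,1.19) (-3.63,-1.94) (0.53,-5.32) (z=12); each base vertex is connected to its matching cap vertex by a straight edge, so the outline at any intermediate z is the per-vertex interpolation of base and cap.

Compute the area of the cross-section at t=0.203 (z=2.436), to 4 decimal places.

Area at t=0.203: 24.3479

Cross-section at t=0.203: each vertex is (1-t)·p0[i] + t·p1[i].
  v1: (1-0.203)·(2.17,0.31) + 0.203·(5.5,0.55) = (2.8460,0.3587)
  v2: (1-0.203)·(-0.02,3.22) + 0.203·(1.11,4.8) = (0.2094,3.5407)
  v3: (1-0.203)·(-3.51,1.48) + 0.203·(-1.83,1.19) = (-3.1690,1.4211)
  v4: (1-0.203)·(-3.47,-1.36) + 0.203·(-3.63,-1.94) = (-3.5025,-1.4777)
  v5: (1-0.203)·(-0.25,-2.14) + 0.203·(0.53,-5.32) = (-0.0917,-2.7855)
Shoelace sum Σ(x_i·y_{i+1} − x_{i+1}·y_i):
  i=1: 2.8460·3.5407 − 0.2094·0.3587 = +10.0018 (running +10.0018)
  i=2: 0.2094·1.4211 − -3.1690·3.5407 = +11.5180 (running +21.5198)
  i=3: -3.1690·-1.4777 − -3.5025·1.4211 = +9.6604 (running +31.1802)
  i=4: -3.5025·-2.7855 − -0.0917·-1.4777 = +9.6208 (running +40.8011)
  i=5: -0.0917·0.3587 − 2.8460·-2.7855 = +7.8947 (running +48.6958)
Area = |Σ|/2 = |48.6958|/2 = 24.3479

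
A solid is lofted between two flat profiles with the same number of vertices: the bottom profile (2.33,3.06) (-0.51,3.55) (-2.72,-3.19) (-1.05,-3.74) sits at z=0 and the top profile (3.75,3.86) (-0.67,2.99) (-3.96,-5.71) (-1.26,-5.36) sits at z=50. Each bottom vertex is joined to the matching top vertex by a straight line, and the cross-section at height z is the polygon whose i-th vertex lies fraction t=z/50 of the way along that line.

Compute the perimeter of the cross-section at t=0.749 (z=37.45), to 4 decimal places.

Perimeter at t=0.749: 25.0127

Cross-section at t=0.749: each vertex is (1-t)·p0[i] + t·p1[i].
  v1: (1-0.749)·(2.33,3.06) + 0.749·(3.75,3.86) = (3.3936,3.6592)
  v2: (1-0.749)·(-0.51,3.55) + 0.749·(-0.67,2.99) = (-0.6298,3.1306)
  v3: (1-0.749)·(-2.72,-3.19) + 0.749·(-3.96,-5.71) = (-3.6488,-5.0775)
  v4: (1-0.749)·(-1.05,-3.74) + 0.749·(-1.26,-5.36) = (-1.2073,-4.9534)
Perimeter = Σ |v_{i+1} − v_i|:
  edge 1→2: √(-4.0234² + -0.5286²) = 4.0580 (running 4.0580)
  edge 2→3: √(-3.0189² + -8.2080²) = 8.7456 (running 12.8036)
  edge 3→4: √(2.4415² + 0.1241²) = 2.4446 (running 15.2482)
  edge 4→1: √(4.6009² + 8.6126²) = 9.7645 (running 25.0127)
Perimeter = 25.0127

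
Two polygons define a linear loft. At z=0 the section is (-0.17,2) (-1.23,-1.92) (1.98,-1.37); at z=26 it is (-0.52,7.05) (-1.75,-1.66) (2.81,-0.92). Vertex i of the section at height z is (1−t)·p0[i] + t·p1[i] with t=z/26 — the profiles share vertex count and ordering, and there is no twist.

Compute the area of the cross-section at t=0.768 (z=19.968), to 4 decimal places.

Area at t=0.768: 15.7209

Cross-section at t=0.768: each vertex is (1-t)·p0[i] + t·p1[i].
  v1: (1-0.768)·(-0.17,2) + 0.768·(-0.52,7.05) = (-0.4388,5.8784)
  v2: (1-0.768)·(-1.23,-1.92) + 0.768·(-1.75,-1.66) = (-1.6294,-1.7203)
  v3: (1-0.768)·(1.98,-1.37) + 0.768·(2.81,-0.92) = (2.6174,-1.0244)
Shoelace sum Σ(x_i·y_{i+1} − x_{i+1}·y_i):
  i=1: -0.4388·-1.7203 − -1.6294·5.8784 = +10.3329 (running +10.3329)
  i=2: -1.6294·-1.0244 − 2.6174·-1.7203 = +6.1720 (running +16.5049)
  i=3: 2.6174·5.8784 − -0.4388·-1.0244 = +14.9369 (running +31.4417)
Area = |Σ|/2 = |31.4417|/2 = 15.7209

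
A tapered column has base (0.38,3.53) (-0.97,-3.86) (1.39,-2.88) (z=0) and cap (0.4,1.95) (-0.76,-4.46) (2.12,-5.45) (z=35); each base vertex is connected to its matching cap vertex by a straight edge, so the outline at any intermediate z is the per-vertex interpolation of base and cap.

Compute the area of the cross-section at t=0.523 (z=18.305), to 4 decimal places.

Area at t=0.523: 9.0821

Cross-section at t=0.523: each vertex is (1-t)·p0[i] + t·p1[i].
  v1: (1-0.523)·(0.38,3.53) + 0.523·(0.4,1.95) = (0.3905,2.7037)
  v2: (1-0.523)·(-0.97,-3.86) + 0.523·(-0.76,-4.46) = (-0.8602,-4.1738)
  v3: (1-0.523)·(1.39,-2.88) + 0.523·(2.12,-5.45) = (1.7718,-4.2241)
Shoelace sum Σ(x_i·y_{i+1} − x_{i+1}·y_i):
  i=1: 0.3905·-4.1738 − -0.8602·2.7037 = +0.6959 (running +0.6959)
  i=2: -0.8602·-4.2241 − 1.7718·-4.1738 = +11.0285 (running +11.7245)
  i=3: 1.7718·2.7037 − 0.3905·-4.2241 = +6.4397 (running +18.1641)
Area = |Σ|/2 = |18.1641|/2 = 9.0821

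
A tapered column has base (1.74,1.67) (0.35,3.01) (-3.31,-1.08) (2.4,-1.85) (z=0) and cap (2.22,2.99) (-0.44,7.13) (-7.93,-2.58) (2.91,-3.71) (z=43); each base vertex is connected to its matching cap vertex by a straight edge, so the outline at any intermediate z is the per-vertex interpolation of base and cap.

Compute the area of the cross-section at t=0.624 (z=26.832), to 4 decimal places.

Area at t=0.624: 41.8160

Cross-section at t=0.624: each vertex is (1-t)·p0[i] + t·p1[i].
  v1: (1-0.624)·(1.74,1.67) + 0.624·(2.22,2.99) = (2.0395,2.4937)
  v2: (1-0.624)·(0.35,3.01) + 0.624·(-0.44,7.13) = (-0.1430,5.5809)
  v3: (1-0.624)·(-3.31,-1.08) + 0.624·(-7.93,-2.58) = (-6.1929,-2.0160)
  v4: (1-0.624)·(2.4,-1.85) + 0.624·(2.91,-3.71) = (2.7182,-3.0106)
Shoelace sum Σ(x_i·y_{i+1} − x_{i+1}·y_i):
  i=1: 2.0395·5.5809 − -0.1430·2.4937 = +11.7388 (running +11.7388)
  i=2: -0.1430·-2.0160 − -6.1929·5.5809 = +34.8499 (running +46.5887)
  i=3: -6.1929·-3.0106 − 2.7182·-2.0160 = +24.1245 (running +70.7132)
  i=4: 2.7182·2.4937 − 2.0395·-3.0106 = +12.9187 (running +83.6319)
Area = |Σ|/2 = |83.6319|/2 = 41.8160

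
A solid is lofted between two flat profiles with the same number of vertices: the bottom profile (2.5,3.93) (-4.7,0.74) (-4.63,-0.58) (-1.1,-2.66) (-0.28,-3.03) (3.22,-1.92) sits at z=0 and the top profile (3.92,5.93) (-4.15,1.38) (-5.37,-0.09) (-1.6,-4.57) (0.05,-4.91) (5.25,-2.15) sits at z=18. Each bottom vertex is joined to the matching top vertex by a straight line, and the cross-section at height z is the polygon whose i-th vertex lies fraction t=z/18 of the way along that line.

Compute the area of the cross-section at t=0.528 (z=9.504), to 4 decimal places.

Cross-section at t=0.528: each vertex is (1-t)·p0[i] + t·p1[i].
  v1: (1-0.528)·(2.5,3.93) + 0.528·(3.92,5.93) = (3.2498,4.9860)
  v2: (1-0.528)·(-4.7,0.74) + 0.528·(-4.15,1.38) = (-4.4096,1.0779)
  v3: (1-0.528)·(-4.63,-0.58) + 0.528·(-5.37,-0.09) = (-5.0207,-0.3213)
  v4: (1-0.528)·(-1.1,-2.66) + 0.528·(-1.6,-4.57) = (-1.3640,-3.6685)
  v5: (1-0.528)·(-0.28,-3.03) + 0.528·(0.05,-4.91) = (-0.1058,-4.0226)
  v6: (1-0.528)·(3.22,-1.92) + 0.528·(5.25,-2.15) = (4.2918,-2.0414)
Shoelace sum Σ(x_i·y_{i+1} − x_{i+1}·y_i):
  i=1: 3.2498·1.0779 − -4.4096·4.9860 = +25.4892 (running +25.4892)
  i=2: -4.4096·-0.3213 − -5.0207·1.0779 = +6.8287 (running +32.3179)
  i=3: -5.0207·-3.6685 − -1.3640·-0.3213 = +17.9802 (running +50.2981)
  i=4: -1.3640·-4.0226 − -0.1058·-3.6685 = +5.0989 (running +55.3970)
  i=5: -0.1058·-2.0414 − 4.2918·-4.0226 = +17.4804 (running +72.8774)
  i=6: 4.2918·4.9860 − 3.2498·-2.0414 = +28.0333 (running +100.9107)
Area = |Σ|/2 = |100.9107|/2 = 50.4554

Area at t=0.528: 50.4554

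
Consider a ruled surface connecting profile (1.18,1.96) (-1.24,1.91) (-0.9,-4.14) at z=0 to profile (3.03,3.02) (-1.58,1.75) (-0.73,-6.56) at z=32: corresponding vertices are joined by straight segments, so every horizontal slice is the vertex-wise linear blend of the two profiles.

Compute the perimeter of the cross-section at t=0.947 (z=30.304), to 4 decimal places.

Perimeter at t=0.947: 22.9715

Cross-section at t=0.947: each vertex is (1-t)·p0[i] + t·p1[i].
  v1: (1-0.947)·(1.18,1.96) + 0.947·(3.03,3.02) = (2.9320,2.9638)
  v2: (1-0.947)·(-1.24,1.91) + 0.947·(-1.58,1.75) = (-1.5620,1.7585)
  v3: (1-0.947)·(-0.9,-4.14) + 0.947·(-0.73,-6.56) = (-0.7390,-6.4317)
Perimeter = Σ |v_{i+1} − v_i|:
  edge 1→2: √(-4.4939² + -1.2053²) = 4.6528 (running 4.6528)
  edge 2→3: √(0.8230² + -8.1902²) = 8.2315 (running 12.8842)
  edge 3→1: √(3.6710² + 9.3956²) = 10.0872 (running 22.9715)
Perimeter = 22.9715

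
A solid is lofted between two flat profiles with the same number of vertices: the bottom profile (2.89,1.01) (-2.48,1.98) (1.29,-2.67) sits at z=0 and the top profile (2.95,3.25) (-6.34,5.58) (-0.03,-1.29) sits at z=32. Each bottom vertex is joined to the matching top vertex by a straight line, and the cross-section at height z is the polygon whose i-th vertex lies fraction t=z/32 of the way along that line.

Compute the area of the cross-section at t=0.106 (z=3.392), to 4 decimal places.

Area at t=0.106: 11.8819

Cross-section at t=0.106: each vertex is (1-t)·p0[i] + t·p1[i].
  v1: (1-0.106)·(2.89,1.01) + 0.106·(2.95,3.25) = (2.8964,1.2474)
  v2: (1-0.106)·(-2.48,1.98) + 0.106·(-6.34,5.58) = (-2.8892,2.3616)
  v3: (1-0.106)·(1.29,-2.67) + 0.106·(-0.03,-1.29) = (1.1501,-2.5237)
Shoelace sum Σ(x_i·y_{i+1} − x_{i+1}·y_i):
  i=1: 2.8964·2.3616 − -2.8892·1.2474 = +10.4441 (running +10.4441)
  i=2: -2.8892·-2.5237 − 1.1501·2.3616 = +4.5754 (running +15.0195)
  i=3: 1.1501·1.2474 − 2.8964·-2.5237 = +8.7443 (running +23.7638)
Area = |Σ|/2 = |23.7638|/2 = 11.8819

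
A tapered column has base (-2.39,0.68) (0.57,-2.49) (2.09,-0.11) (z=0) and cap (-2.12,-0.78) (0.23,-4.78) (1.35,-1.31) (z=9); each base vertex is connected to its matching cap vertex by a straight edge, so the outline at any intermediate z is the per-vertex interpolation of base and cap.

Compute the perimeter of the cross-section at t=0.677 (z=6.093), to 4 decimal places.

Cross-section at t=0.677: each vertex is (1-t)·p0[i] + t·p1[i].
  v1: (1-0.677)·(-2.39,0.68) + 0.677·(-2.12,-0.78) = (-2.2072,-0.3084)
  v2: (1-0.677)·(0.57,-2.49) + 0.677·(0.23,-4.78) = (0.3398,-4.0403)
  v3: (1-0.677)·(2.09,-0.11) + 0.677·(1.35,-1.31) = (1.5890,-0.9224)
Perimeter = Σ |v_{i+1} − v_i|:
  edge 1→2: √(2.5470² + -3.7319²) = 4.5182 (running 4.5182)
  edge 2→3: √(1.2492² + 3.1179²) = 3.3589 (running 7.8771)
  edge 3→1: √(-3.7962² + 0.6140²) = 3.8456 (running 11.7227)
Perimeter = 11.7227

Perimeter at t=0.677: 11.7227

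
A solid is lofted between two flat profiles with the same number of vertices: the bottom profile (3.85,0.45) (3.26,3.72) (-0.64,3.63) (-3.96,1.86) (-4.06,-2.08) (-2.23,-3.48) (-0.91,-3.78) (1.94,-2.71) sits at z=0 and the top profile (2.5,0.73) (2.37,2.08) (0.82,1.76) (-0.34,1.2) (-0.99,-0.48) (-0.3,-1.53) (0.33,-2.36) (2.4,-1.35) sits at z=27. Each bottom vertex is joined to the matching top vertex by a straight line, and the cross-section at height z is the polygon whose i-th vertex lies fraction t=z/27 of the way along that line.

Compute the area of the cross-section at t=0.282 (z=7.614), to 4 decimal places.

Area at t=0.282: 33.3969

Cross-section at t=0.282: each vertex is (1-t)·p0[i] + t·p1[i].
  v1: (1-0.282)·(3.85,0.45) + 0.282·(2.5,0.73) = (3.4693,0.5290)
  v2: (1-0.282)·(3.26,3.72) + 0.282·(2.37,2.08) = (3.0090,3.2575)
  v3: (1-0.282)·(-0.64,3.63) + 0.282·(0.82,1.76) = (-0.2283,3.1027)
  v4: (1-0.282)·(-3.96,1.86) + 0.282·(-0.34,1.2) = (-2.9392,1.6739)
  v5: (1-0.282)·(-4.06,-2.08) + 0.282·(-0.99,-0.48) = (-3.1943,-1.6288)
  v6: (1-0.282)·(-2.23,-3.48) + 0.282·(-0.3,-1.53) = (-1.6857,-2.9301)
  v7: (1-0.282)·(-0.91,-3.78) + 0.282·(0.33,-2.36) = (-0.5603,-3.3796)
  v8: (1-0.282)·(1.94,-2.71) + 0.282·(2.4,-1.35) = (2.0697,-2.3265)
Shoelace sum Σ(x_i·y_{i+1} − x_{i+1}·y_i):
  i=1: 3.4693·3.2575 − 3.0090·0.5290 = +9.7097 (running +9.7097)
  i=2: 3.0090·3.1027 − -0.2283·3.2575 = +10.0796 (running +19.7893)
  i=3: -0.2283·1.6739 − -2.9392·3.1027 = +8.7371 (running +28.5264)
  i=4: -2.9392·-1.6288 − -3.1943·1.6739 = +10.1341 (running +38.6605)
  i=5: -3.1943·-2.9301 − -1.6857·-1.6288 = +6.6138 (running +45.2742)
  i=6: -1.6857·-3.3796 − -0.5603·-2.9301 = +4.0553 (running +49.3295)
  i=7: -0.5603·-2.3265 − 2.0697·-3.3796 = +8.2983 (running +57.6278)
  i=8: 2.0697·0.5290 − 3.4693·-2.3265 = +9.1661 (running +66.7939)
Area = |Σ|/2 = |66.7939|/2 = 33.3969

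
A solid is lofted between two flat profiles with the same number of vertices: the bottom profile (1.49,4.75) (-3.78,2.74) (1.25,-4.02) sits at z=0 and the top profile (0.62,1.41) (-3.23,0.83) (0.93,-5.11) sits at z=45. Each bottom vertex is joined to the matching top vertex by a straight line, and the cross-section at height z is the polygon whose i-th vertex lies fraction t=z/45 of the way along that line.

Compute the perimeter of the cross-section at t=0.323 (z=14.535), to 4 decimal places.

Perimeter at t=0.323: 21.1439

Cross-section at t=0.323: each vertex is (1-t)·p0[i] + t·p1[i].
  v1: (1-0.323)·(1.49,4.75) + 0.323·(0.62,1.41) = (1.2090,3.6712)
  v2: (1-0.323)·(-3.78,2.74) + 0.323·(-3.23,0.83) = (-3.6024,2.1231)
  v3: (1-0.323)·(1.25,-4.02) + 0.323·(0.93,-5.11) = (1.1466,-4.3721)
Perimeter = Σ |v_{i+1} − v_i|:
  edge 1→2: √(-4.8113² + -1.5481²) = 5.0543 (running 5.0543)
  edge 2→3: √(4.7490² + -6.4951²) = 8.0461 (running 13.1004)
  edge 3→1: √(0.0623² + 8.0433²) = 8.0435 (running 21.1439)
Perimeter = 21.1439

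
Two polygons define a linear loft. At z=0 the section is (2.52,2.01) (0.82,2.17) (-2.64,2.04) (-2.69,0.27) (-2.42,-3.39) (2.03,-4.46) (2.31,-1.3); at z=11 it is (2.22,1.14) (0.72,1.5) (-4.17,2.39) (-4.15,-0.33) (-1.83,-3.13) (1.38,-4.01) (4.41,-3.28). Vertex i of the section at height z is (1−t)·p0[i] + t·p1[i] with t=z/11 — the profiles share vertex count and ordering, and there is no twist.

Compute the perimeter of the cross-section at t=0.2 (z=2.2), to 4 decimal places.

Perimeter at t=0.2: 21.6018

Cross-section at t=0.2: each vertex is (1-t)·p0[i] + t·p1[i].
  v1: (1-0.2)·(2.52,2.01) + 0.2·(2.22,1.14) = (2.4600,1.8360)
  v2: (1-0.2)·(0.82,2.17) + 0.2·(0.72,1.5) = (0.8000,2.0360)
  v3: (1-0.2)·(-2.64,2.04) + 0.2·(-4.17,2.39) = (-2.9460,2.1100)
  v4: (1-0.2)·(-2.69,0.27) + 0.2·(-4.15,-0.33) = (-2.9820,0.1500)
  v5: (1-0.2)·(-2.42,-3.39) + 0.2·(-1.83,-3.13) = (-2.3020,-3.3380)
  v6: (1-0.2)·(2.03,-4.46) + 0.2·(1.38,-4.01) = (1.9000,-4.3700)
  v7: (1-0.2)·(2.31,-1.3) + 0.2·(4.41,-3.28) = (2.7300,-1.6960)
Perimeter = Σ |v_{i+1} − v_i|:
  edge 1→2: √(-1.6600² + 0.2000²) = 1.6720 (running 1.6720)
  edge 2→3: √(-3.7460² + 0.0740²) = 3.7467 (running 5.4187)
  edge 3→4: √(-0.0360² + -1.9600²) = 1.9603 (running 7.3791)
  edge 4→5: √(0.6800² + -3.4880²) = 3.5537 (running 10.9327)
  edge 5→6: √(4.2020² + -1.0320²) = 4.3269 (running 15.2596)
  edge 6→7: √(0.8300² + 2.6740²) = 2.7999 (running 18.0595)
  edge 7→1: √(-0.2700² + 3.5320²) = 3.5423 (running 21.6018)
Perimeter = 21.6018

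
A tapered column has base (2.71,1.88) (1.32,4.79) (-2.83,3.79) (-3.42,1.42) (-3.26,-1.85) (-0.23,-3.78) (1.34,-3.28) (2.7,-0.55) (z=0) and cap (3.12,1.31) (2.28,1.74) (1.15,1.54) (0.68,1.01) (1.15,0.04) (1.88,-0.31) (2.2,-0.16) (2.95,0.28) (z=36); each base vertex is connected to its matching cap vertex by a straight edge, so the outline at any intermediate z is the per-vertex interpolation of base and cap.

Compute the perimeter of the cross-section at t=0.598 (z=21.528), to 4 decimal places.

Perimeter at t=0.598: 13.5569

Cross-section at t=0.598: each vertex is (1-t)·p0[i] + t·p1[i].
  v1: (1-0.598)·(2.71,1.88) + 0.598·(3.12,1.31) = (2.9552,1.5391)
  v2: (1-0.598)·(1.32,4.79) + 0.598·(2.28,1.74) = (1.8941,2.9661)
  v3: (1-0.598)·(-2.83,3.79) + 0.598·(1.15,1.54) = (-0.4500,2.4445)
  v4: (1-0.598)·(-3.42,1.42) + 0.598·(0.68,1.01) = (-0.9682,1.1748)
  v5: (1-0.598)·(-3.26,-1.85) + 0.598·(1.15,0.04) = (-0.6228,-0.7198)
  v6: (1-0.598)·(-0.23,-3.78) + 0.598·(1.88,-0.31) = (1.0318,-1.7049)
  v7: (1-0.598)·(1.34,-3.28) + 0.598·(2.2,-0.16) = (1.8543,-1.4142)
  v8: (1-0.598)·(2.7,-0.55) + 0.598·(2.95,0.28) = (2.8495,-0.0537)
Perimeter = Σ |v_{i+1} − v_i|:
  edge 1→2: √(-1.0611² + 1.4270²) = 1.7782 (running 1.7782)
  edge 2→3: √(-2.3440² + -0.5216²) = 2.4014 (running 4.1796)
  edge 3→4: √(-0.5182² + -1.2697²) = 1.3714 (running 5.5510)
  edge 4→5: √(0.3454² + -1.8946²) = 1.9258 (running 7.4768)
  edge 5→6: √(1.6546² + -0.9852²) = 1.9257 (running 9.4025)
  edge 6→7: √(0.8225² + 0.2907²) = 0.8724 (running 10.2749)
  edge 7→8: √(0.9952² + 1.3606²) = 1.6857 (running 11.9606)
  edge 8→1: √(0.1057² + 1.5928²) = 1.5963 (running 13.5569)
Perimeter = 13.5569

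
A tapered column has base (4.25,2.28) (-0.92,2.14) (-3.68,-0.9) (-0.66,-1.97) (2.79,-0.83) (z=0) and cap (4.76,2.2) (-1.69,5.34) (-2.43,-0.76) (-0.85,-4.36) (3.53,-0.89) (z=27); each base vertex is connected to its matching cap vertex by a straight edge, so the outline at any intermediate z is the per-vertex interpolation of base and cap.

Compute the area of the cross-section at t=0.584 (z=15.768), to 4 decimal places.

Cross-section at t=0.584: each vertex is (1-t)·p0[i] + t·p1[i].
  v1: (1-0.584)·(4.25,2.28) + 0.584·(4.76,2.2) = (4.5478,2.2333)
  v2: (1-0.584)·(-0.92,2.14) + 0.584·(-1.69,5.34) = (-1.3697,4.0088)
  v3: (1-0.584)·(-3.68,-0.9) + 0.584·(-2.43,-0.76) = (-2.9500,-0.8182)
  v4: (1-0.584)·(-0.66,-1.97) + 0.584·(-0.85,-4.36) = (-0.7710,-3.3658)
  v5: (1-0.584)·(2.79,-0.83) + 0.584·(3.53,-0.89) = (3.2222,-0.8650)
Shoelace sum Σ(x_i·y_{i+1} − x_{i+1}·y_i):
  i=1: 4.5478·4.0088 − -1.3697·2.2333 = +21.2903 (running +21.2903)
  i=2: -1.3697·-0.8182 − -2.9500·4.0088 = +12.9467 (running +34.2369)
  i=3: -2.9500·-3.3658 − -0.7710·-0.8182 = +9.2982 (running +43.5351)
  i=4: -0.7710·-0.8650 − 3.2222·-3.3658 = +11.5119 (running +55.0470)
  i=5: 3.2222·2.2333 − 4.5478·-0.8650 = +11.1300 (running +66.1771)
Area = |Σ|/2 = |66.1771|/2 = 33.0885

Area at t=0.584: 33.0885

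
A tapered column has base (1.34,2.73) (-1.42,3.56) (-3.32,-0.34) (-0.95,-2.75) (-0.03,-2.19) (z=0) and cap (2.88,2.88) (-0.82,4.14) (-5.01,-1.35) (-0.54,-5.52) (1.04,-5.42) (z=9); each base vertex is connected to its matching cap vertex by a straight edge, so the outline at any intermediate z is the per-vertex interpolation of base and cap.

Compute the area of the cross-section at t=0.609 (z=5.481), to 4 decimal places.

Cross-section at t=0.609: each vertex is (1-t)·p0[i] + t·p1[i].
  v1: (1-0.609)·(1.34,2.73) + 0.609·(2.88,2.88) = (2.2779,2.8213)
  v2: (1-0.609)·(-1.42,3.56) + 0.609·(-0.82,4.14) = (-1.0546,3.9132)
  v3: (1-0.609)·(-3.32,-0.34) + 0.609·(-5.01,-1.35) = (-4.3492,-0.9551)
  v4: (1-0.609)·(-0.95,-2.75) + 0.609·(-0.54,-5.52) = (-0.7003,-4.4369)
  v5: (1-0.609)·(-0.03,-2.19) + 0.609·(1.04,-5.42) = (0.6216,-4.1571)
Shoelace sum Σ(x_i·y_{i+1} − x_{i+1}·y_i):
  i=1: 2.2779·3.9132 − -1.0546·2.8213 = +11.8892 (running +11.8892)
  i=2: -1.0546·-0.9551 − -4.3492·3.9132 = +18.0267 (running +29.9158)
  i=3: -4.3492·-4.4369 − -0.7003·-0.9551 = +18.6283 (running +48.5441)
  i=4: -0.7003·-4.1571 − 0.6216·-4.4369 = +5.6694 (running +54.2135)
  i=5: 0.6216·2.8213 − 2.2779·-4.1571 = +11.2231 (running +65.4365)
Area = |Σ|/2 = |65.4365|/2 = 32.7183

Area at t=0.609: 32.7183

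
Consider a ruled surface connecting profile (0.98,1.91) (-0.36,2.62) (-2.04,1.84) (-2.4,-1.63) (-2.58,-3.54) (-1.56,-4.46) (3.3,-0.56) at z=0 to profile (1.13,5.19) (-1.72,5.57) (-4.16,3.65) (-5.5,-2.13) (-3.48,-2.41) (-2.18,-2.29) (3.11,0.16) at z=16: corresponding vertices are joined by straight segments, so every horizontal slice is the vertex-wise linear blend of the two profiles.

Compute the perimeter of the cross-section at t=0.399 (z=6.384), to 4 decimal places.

Cross-section at t=0.399: each vertex is (1-t)·p0[i] + t·p1[i].
  v1: (1-0.399)·(0.98,1.91) + 0.399·(1.13,5.19) = (1.0398,3.2187)
  v2: (1-0.399)·(-0.36,2.62) + 0.399·(-1.72,5.57) = (-0.9026,3.7971)
  v3: (1-0.399)·(-2.04,1.84) + 0.399·(-4.16,3.65) = (-2.8859,2.5622)
  v4: (1-0.399)·(-2.4,-1.63) + 0.399·(-5.5,-2.13) = (-3.6369,-1.8295)
  v5: (1-0.399)·(-2.58,-3.54) + 0.399·(-3.48,-2.41) = (-2.9391,-3.0891)
  v6: (1-0.399)·(-1.56,-4.46) + 0.399·(-2.18,-2.29) = (-1.8074,-3.5942)
  v7: (1-0.399)·(3.3,-0.56) + 0.399·(3.11,0.16) = (3.2242,-0.2727)
Perimeter = Σ |v_{i+1} − v_i|:
  edge 1→2: √(-1.9425² + 0.5783²) = 2.0268 (running 2.0268)
  edge 2→3: √(-1.9832² + -1.2349²) = 2.3363 (running 4.3630)
  edge 3→4: √(-0.7510² + -4.3917²) = 4.4554 (running 8.8185)
  edge 4→5: √(0.6978² + -1.2596²) = 1.4400 (running 10.2585)
  edge 5→6: √(1.1317² + -0.5050²) = 1.2393 (running 11.4978)
  edge 6→7: √(5.0316² + 3.3215²) = 6.0290 (running 17.5267)
  edge 7→1: √(-2.1843² + 3.4914²) = 4.1184 (running 21.6452)
Perimeter = 21.6452

Perimeter at t=0.399: 21.6452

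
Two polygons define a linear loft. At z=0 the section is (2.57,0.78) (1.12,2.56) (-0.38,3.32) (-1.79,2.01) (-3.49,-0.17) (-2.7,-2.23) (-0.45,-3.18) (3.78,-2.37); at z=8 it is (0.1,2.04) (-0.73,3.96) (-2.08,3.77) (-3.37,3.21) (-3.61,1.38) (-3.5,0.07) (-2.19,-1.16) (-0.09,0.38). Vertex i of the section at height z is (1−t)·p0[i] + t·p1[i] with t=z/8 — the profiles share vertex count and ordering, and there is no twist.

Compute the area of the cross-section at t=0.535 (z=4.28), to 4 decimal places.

Cross-section at t=0.535: each vertex is (1-t)·p0[i] + t·p1[i].
  v1: (1-0.535)·(2.57,0.78) + 0.535·(0.1,2.04) = (1.2486,1.4541)
  v2: (1-0.535)·(1.12,2.56) + 0.535·(-0.73,3.96) = (0.1303,3.3090)
  v3: (1-0.535)·(-0.38,3.32) + 0.535·(-2.08,3.77) = (-1.2895,3.5607)
  v4: (1-0.535)·(-1.79,2.01) + 0.535·(-3.37,3.21) = (-2.6353,2.6520)
  v5: (1-0.535)·(-3.49,-0.17) + 0.535·(-3.61,1.38) = (-3.5542,0.6593)
  v6: (1-0.535)·(-2.7,-2.23) + 0.535·(-3.5,0.07) = (-3.1280,-0.9995)
  v7: (1-0.535)·(-0.45,-3.18) + 0.535·(-2.19,-1.16) = (-1.3809,-2.0993)
  v8: (1-0.535)·(3.78,-2.37) + 0.535·(-0.09,0.38) = (1.7095,-0.8987)
Shoelace sum Σ(x_i·y_{i+1} − x_{i+1}·y_i):
  i=1: 1.2486·3.3090 − 0.1303·1.4541 = +3.9421 (running +3.9421)
  i=2: 0.1303·3.5607 − -1.2895·3.3090 = +4.7307 (running +8.6728)
  i=3: -1.2895·2.6520 − -2.6353·3.5607 = +5.9639 (running +14.6367)
  i=4: -2.6353·0.6593 − -3.5542·2.6520 = +7.6884 (running +22.3251)
  i=5: -3.5542·-0.9995 − -3.1280·0.6593 = +5.6146 (running +27.9397)
  i=6: -3.1280·-2.0993 − -1.3809·-0.9995 = +5.1864 (running +33.1261)
  i=7: -1.3809·-0.8987 − 1.7095·-2.0993 = +4.8299 (running +37.9560)
  i=8: 1.7095·1.4541 − 1.2486·-0.8987 = +3.6080 (running +41.5640)
Area = |Σ|/2 = |41.5640|/2 = 20.7820

Area at t=0.535: 20.7820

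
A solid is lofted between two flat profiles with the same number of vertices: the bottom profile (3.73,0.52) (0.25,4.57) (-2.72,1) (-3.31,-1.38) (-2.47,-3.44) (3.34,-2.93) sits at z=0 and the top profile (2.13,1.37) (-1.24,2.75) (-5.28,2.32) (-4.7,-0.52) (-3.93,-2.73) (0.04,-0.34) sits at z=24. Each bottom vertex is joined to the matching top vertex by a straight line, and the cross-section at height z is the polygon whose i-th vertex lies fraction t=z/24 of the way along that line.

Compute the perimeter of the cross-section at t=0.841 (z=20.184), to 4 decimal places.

Cross-section at t=0.841: each vertex is (1-t)·p0[i] + t·p1[i].
  v1: (1-0.841)·(3.73,0.52) + 0.841·(2.13,1.37) = (2.3844,1.2349)
  v2: (1-0.841)·(0.25,4.57) + 0.841·(-1.24,2.75) = (-1.0031,3.0394)
  v3: (1-0.841)·(-2.72,1) + 0.841·(-5.28,2.32) = (-4.8730,2.1101)
  v4: (1-0.841)·(-3.31,-1.38) + 0.841·(-4.7,-0.52) = (-4.4790,-0.6567)
  v5: (1-0.841)·(-2.47,-3.44) + 0.841·(-3.93,-2.73) = (-3.6979,-2.8429)
  v6: (1-0.841)·(3.34,-2.93) + 0.841·(0.04,-0.34) = (0.5647,-0.7518)
Perimeter = Σ |v_{i+1} − v_i|:
  edge 1→2: √(-3.3875² + 1.8045²) = 3.8382 (running 3.8382)
  edge 2→3: √(-3.8699² + -0.9293²) = 3.9799 (running 7.8180)
  edge 3→4: √(0.3940² + -2.7669²) = 2.7948 (running 10.6128)
  edge 4→5: √(0.7811² + -2.1861²) = 2.3215 (running 12.9343)
  edge 5→6: √(4.2626² + 2.0911²) = 4.7478 (running 17.6822)
  edge 6→1: √(1.8197² + 1.9867²) = 2.6941 (running 20.3762)
Perimeter = 20.3762

Perimeter at t=0.841: 20.3762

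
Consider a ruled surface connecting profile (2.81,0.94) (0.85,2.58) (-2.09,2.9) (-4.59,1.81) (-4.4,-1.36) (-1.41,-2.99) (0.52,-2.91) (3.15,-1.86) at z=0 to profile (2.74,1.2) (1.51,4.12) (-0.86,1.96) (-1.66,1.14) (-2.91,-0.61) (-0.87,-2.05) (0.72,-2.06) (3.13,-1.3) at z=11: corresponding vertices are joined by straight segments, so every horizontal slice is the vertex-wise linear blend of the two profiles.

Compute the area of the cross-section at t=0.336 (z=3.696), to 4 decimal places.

Cross-section at t=0.336: each vertex is (1-t)·p0[i] + t·p1[i].
  v1: (1-0.336)·(2.81,0.94) + 0.336·(2.74,1.2) = (2.7865,1.0274)
  v2: (1-0.336)·(0.85,2.58) + 0.336·(1.51,4.12) = (1.0718,3.0974)
  v3: (1-0.336)·(-2.09,2.9) + 0.336·(-0.86,1.96) = (-1.6767,2.5842)
  v4: (1-0.336)·(-4.59,1.81) + 0.336·(-1.66,1.14) = (-3.6055,1.5849)
  v5: (1-0.336)·(-4.4,-1.36) + 0.336·(-2.91,-0.61) = (-3.8994,-1.1080)
  v6: (1-0.336)·(-1.41,-2.99) + 0.336·(-0.87,-2.05) = (-1.2286,-2.6742)
  v7: (1-0.336)·(0.52,-2.91) + 0.336·(0.72,-2.06) = (0.5872,-2.6244)
  v8: (1-0.336)·(3.15,-1.86) + 0.336·(3.13,-1.3) = (3.1433,-1.6718)
Shoelace sum Σ(x_i·y_{i+1} − x_{i+1}·y_i):
  i=1: 2.7865·3.0974 − 1.0718·1.0274 = +7.5299 (running +7.5299)
  i=2: 1.0718·2.5842 − -1.6767·3.0974 = +7.9631 (running +15.4930)
  i=3: -1.6767·1.5849 − -3.6055·2.5842 = +6.6598 (running +22.1529)
  i=4: -3.6055·-1.1080 − -3.8994·1.5849 = +10.1749 (running +32.3278)
  i=5: -3.8994·-2.6742 − -1.2286·-1.1080 = +9.0663 (running +41.3941)
  i=6: -1.2286·-2.6244 − 0.5872·-2.6742 = +4.7945 (running +46.1886)
  i=7: 0.5872·-1.6718 − 3.1433·-2.6244 = +7.2675 (running +53.4561)
  i=8: 3.1433·1.0274 − 2.7865·-1.6718 = +7.8878 (running +61.3439)
Area = |Σ|/2 = |61.3439|/2 = 30.6720

Area at t=0.336: 30.6720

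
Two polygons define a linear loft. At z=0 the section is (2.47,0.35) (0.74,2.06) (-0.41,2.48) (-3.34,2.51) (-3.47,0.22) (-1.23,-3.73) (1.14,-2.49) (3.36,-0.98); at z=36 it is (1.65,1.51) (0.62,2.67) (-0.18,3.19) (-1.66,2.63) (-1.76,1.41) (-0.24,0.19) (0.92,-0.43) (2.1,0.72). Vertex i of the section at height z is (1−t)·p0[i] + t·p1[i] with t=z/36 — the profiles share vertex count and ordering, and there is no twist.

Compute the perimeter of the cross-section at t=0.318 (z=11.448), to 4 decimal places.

Perimeter at t=0.318: 17.2087

Cross-section at t=0.318: each vertex is (1-t)·p0[i] + t·p1[i].
  v1: (1-0.318)·(2.47,0.35) + 0.318·(1.65,1.51) = (2.2092,0.7189)
  v2: (1-0.318)·(0.74,2.06) + 0.318·(0.62,2.67) = (0.7018,2.2540)
  v3: (1-0.318)·(-0.41,2.48) + 0.318·(-0.18,3.19) = (-0.3369,2.7058)
  v4: (1-0.318)·(-3.34,2.51) + 0.318·(-1.66,2.63) = (-2.8058,2.5482)
  v5: (1-0.318)·(-3.47,0.22) + 0.318·(-1.76,1.41) = (-2.9262,0.5984)
  v6: (1-0.318)·(-1.23,-3.73) + 0.318·(-0.24,0.19) = (-0.9152,-2.4834)
  v7: (1-0.318)·(1.14,-2.49) + 0.318·(0.92,-0.43) = (1.0700,-1.8349)
  v8: (1-0.318)·(3.36,-0.98) + 0.318·(2.1,0.72) = (2.9593,-0.4394)
Perimeter = Σ |v_{i+1} − v_i|:
  edge 1→2: √(-1.5074² + 1.5351²) = 2.1515 (running 2.1515)
  edge 2→3: √(-1.0387² + 0.4518²) = 1.1327 (running 3.2842)
  edge 3→4: √(-2.4689² + -0.1576²) = 2.4739 (running 5.7581)
  edge 4→5: √(-0.1205² + -1.9497²) = 1.9535 (running 7.7116)
  edge 5→6: √(2.0110² + -3.0819²) = 3.6800 (running 11.3915)
  edge 6→7: √(1.9852² + 0.6485²) = 2.0885 (running 13.4800)
  edge 7→8: √(1.8893² + 1.3955²) = 2.3488 (running 15.8288)
  edge 8→1: √(-0.7501² + 1.1583²) = 1.3799 (running 17.2087)
Perimeter = 17.2087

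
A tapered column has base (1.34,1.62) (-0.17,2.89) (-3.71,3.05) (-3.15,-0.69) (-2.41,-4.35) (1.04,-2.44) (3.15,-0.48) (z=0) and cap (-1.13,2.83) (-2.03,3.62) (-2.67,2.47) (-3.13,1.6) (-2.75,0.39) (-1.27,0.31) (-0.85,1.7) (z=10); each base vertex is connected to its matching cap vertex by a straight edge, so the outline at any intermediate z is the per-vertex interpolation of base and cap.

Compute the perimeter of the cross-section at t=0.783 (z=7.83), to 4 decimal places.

Cross-section at t=0.783: each vertex is (1-t)·p0[i] + t·p1[i].
  v1: (1-0.783)·(1.34,1.62) + 0.783·(-1.13,2.83) = (-0.5940,2.5674)
  v2: (1-0.783)·(-0.17,2.89) + 0.783·(-2.03,3.62) = (-1.6264,3.4616)
  v3: (1-0.783)·(-3.71,3.05) + 0.783·(-2.67,2.47) = (-2.8957,2.5959)
  v4: (1-0.783)·(-3.15,-0.69) + 0.783·(-3.13,1.6) = (-3.1343,1.1031)
  v5: (1-0.783)·(-2.41,-4.35) + 0.783·(-2.75,0.39) = (-2.6762,-0.6386)
  v6: (1-0.783)·(1.04,-2.44) + 0.783·(-1.27,0.31) = (-0.7687,-0.2867)
  v7: (1-0.783)·(3.15,-0.48) + 0.783·(-0.85,1.7) = (0.0180,1.2269)
Perimeter = Σ |v_{i+1} − v_i|:
  edge 1→2: √(-1.0324² + 0.8942²) = 1.3658 (running 1.3658)
  edge 2→3: √(-1.2693² + -0.8657²) = 1.5364 (running 2.9022)
  edge 3→4: √(-0.2387² + -1.4928²) = 1.5117 (running 4.4139)
  edge 4→5: √(0.4581² + -1.7416²) = 1.8009 (running 6.2148)
  edge 5→6: √(1.9075² + 0.3518²) = 1.9397 (running 8.1545)
  edge 6→7: √(0.7867² + 1.5137²) = 1.7059 (running 9.8604)
  edge 7→1: √(-0.6120² + 1.3405²) = 1.4736 (running 11.3340)
Perimeter = 11.3340

Perimeter at t=0.783: 11.3340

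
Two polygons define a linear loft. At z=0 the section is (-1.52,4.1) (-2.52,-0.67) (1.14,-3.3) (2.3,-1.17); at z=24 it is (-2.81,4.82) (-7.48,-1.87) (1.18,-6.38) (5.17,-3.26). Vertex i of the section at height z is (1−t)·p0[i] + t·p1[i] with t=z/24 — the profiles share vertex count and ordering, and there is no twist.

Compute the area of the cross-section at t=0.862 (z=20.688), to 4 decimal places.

Area at t=0.862: 59.3437

Cross-section at t=0.862: each vertex is (1-t)·p0[i] + t·p1[i].
  v1: (1-0.862)·(-1.52,4.1) + 0.862·(-2.81,4.82) = (-2.6320,4.7206)
  v2: (1-0.862)·(-2.52,-0.67) + 0.862·(-7.48,-1.87) = (-6.7955,-1.7044)
  v3: (1-0.862)·(1.14,-3.3) + 0.862·(1.18,-6.38) = (1.1745,-5.9550)
  v4: (1-0.862)·(2.3,-1.17) + 0.862·(5.17,-3.26) = (4.7739,-2.9716)
Shoelace sum Σ(x_i·y_{i+1} − x_{i+1}·y_i):
  i=1: -2.6320·-1.7044 − -6.7955·4.7206 = +36.5652 (running +36.5652)
  i=2: -6.7955·-5.9550 − 1.1745·-1.7044 = +42.4688 (running +79.0340)
  i=3: 1.1745·-2.9716 − 4.7739·-5.9550 = +24.9386 (running +103.9725)
  i=4: 4.7739·4.7206 − -2.6320·-2.9716 = +14.7149 (running +118.6875)
Area = |Σ|/2 = |118.6875|/2 = 59.3437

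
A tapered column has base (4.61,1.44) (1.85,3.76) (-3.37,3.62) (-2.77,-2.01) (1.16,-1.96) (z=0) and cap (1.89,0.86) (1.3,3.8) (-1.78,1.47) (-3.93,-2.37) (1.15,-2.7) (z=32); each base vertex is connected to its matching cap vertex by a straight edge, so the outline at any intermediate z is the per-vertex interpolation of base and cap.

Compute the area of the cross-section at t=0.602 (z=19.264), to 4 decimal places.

Area at t=0.602: 27.5075

Cross-section at t=0.602: each vertex is (1-t)·p0[i] + t·p1[i].
  v1: (1-0.602)·(4.61,1.44) + 0.602·(1.89,0.86) = (2.9726,1.0908)
  v2: (1-0.602)·(1.85,3.76) + 0.602·(1.3,3.8) = (1.5189,3.7841)
  v3: (1-0.602)·(-3.37,3.62) + 0.602·(-1.78,1.47) = (-2.4128,2.3257)
  v4: (1-0.602)·(-2.77,-2.01) + 0.602·(-3.93,-2.37) = (-3.4683,-2.2267)
  v5: (1-0.602)·(1.16,-1.96) + 0.602·(1.15,-2.7) = (1.1540,-2.4055)
Shoelace sum Σ(x_i·y_{i+1} − x_{i+1}·y_i):
  i=1: 2.9726·3.7841 − 1.5189·1.0908 = +9.5915 (running +9.5915)
  i=2: 1.5189·2.3257 − -2.4128·3.7841 = +12.6628 (running +22.2543)
  i=3: -2.4128·-2.2267 − -3.4683·2.3257 = +13.4389 (running +35.6933)
  i=4: -3.4683·-2.4055 − 1.1540·-2.2267 = +10.9126 (running +46.6058)
  i=5: 1.1540·1.0908 − 2.9726·-2.4055 = +8.4092 (running +55.0151)
Area = |Σ|/2 = |55.0151|/2 = 27.5075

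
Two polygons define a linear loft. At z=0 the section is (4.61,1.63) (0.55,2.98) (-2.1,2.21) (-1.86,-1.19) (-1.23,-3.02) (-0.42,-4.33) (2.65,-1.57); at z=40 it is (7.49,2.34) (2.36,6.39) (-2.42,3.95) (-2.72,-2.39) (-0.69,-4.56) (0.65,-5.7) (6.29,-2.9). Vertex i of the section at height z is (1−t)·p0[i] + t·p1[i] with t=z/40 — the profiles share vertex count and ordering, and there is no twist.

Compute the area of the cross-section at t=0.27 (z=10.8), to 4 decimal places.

Area at t=0.27: 41.9410

Cross-section at t=0.27: each vertex is (1-t)·p0[i] + t·p1[i].
  v1: (1-0.27)·(4.61,1.63) + 0.27·(7.49,2.34) = (5.3876,1.8217)
  v2: (1-0.27)·(0.55,2.98) + 0.27·(2.36,6.39) = (1.0387,3.9007)
  v3: (1-0.27)·(-2.1,2.21) + 0.27·(-2.42,3.95) = (-2.1864,2.6798)
  v4: (1-0.27)·(-1.86,-1.19) + 0.27·(-2.72,-2.39) = (-2.0922,-1.5140)
  v5: (1-0.27)·(-1.23,-3.02) + 0.27·(-0.69,-4.56) = (-1.0842,-3.4358)
  v6: (1-0.27)·(-0.42,-4.33) + 0.27·(0.65,-5.7) = (-0.1311,-4.6999)
  v7: (1-0.27)·(2.65,-1.57) + 0.27·(6.29,-2.9) = (3.6328,-1.9291)
Shoelace sum Σ(x_i·y_{i+1} − x_{i+1}·y_i):
  i=1: 5.3876·3.9007 − 1.0387·1.8217 = +19.1232 (running +19.1232)
  i=2: 1.0387·2.6798 − -2.1864·3.9007 = +11.3120 (running +30.4352)
  i=3: -2.1864·-1.5140 − -2.0922·2.6798 = +8.9169 (running +39.3521)
  i=4: -2.0922·-3.4358 − -1.0842·-1.5140 = +5.5469 (running +44.8990)
  i=5: -1.0842·-4.6999 − -0.1311·-3.4358 = +4.6452 (running +49.5442)
  i=6: -0.1311·-1.9291 − 3.6328·-4.6999 = +17.3267 (running +66.8709)
  i=7: 3.6328·1.8217 − 5.3876·-1.9291 = +17.0111 (running +83.8820)
Area = |Σ|/2 = |83.8820|/2 = 41.9410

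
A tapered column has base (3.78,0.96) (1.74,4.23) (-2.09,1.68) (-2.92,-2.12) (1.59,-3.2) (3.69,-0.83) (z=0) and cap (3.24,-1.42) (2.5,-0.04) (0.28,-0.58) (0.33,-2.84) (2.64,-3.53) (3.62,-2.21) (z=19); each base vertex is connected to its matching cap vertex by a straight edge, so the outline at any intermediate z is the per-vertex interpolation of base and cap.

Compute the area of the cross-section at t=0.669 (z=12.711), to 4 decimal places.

Area at t=0.669: 14.6371

Cross-section at t=0.669: each vertex is (1-t)·p0[i] + t·p1[i].
  v1: (1-0.669)·(3.78,0.96) + 0.669·(3.24,-1.42) = (3.4187,-0.6322)
  v2: (1-0.669)·(1.74,4.23) + 0.669·(2.5,-0.04) = (2.2484,1.3734)
  v3: (1-0.669)·(-2.09,1.68) + 0.669·(0.28,-0.58) = (-0.5045,0.1681)
  v4: (1-0.669)·(-2.92,-2.12) + 0.669·(0.33,-2.84) = (-0.7457,-2.6017)
  v5: (1-0.669)·(1.59,-3.2) + 0.669·(2.64,-3.53) = (2.2925,-3.4208)
  v6: (1-0.669)·(3.69,-0.83) + 0.669·(3.62,-2.21) = (3.6432,-1.7532)
Shoelace sum Σ(x_i·y_{i+1} − x_{i+1}·y_i):
  i=1: 3.4187·1.3734 − 2.2484·-0.6322 = +6.1167 (running +6.1167)
  i=2: 2.2484·0.1681 − -0.5045·1.3734 = +1.0707 (running +7.1874)
  i=3: -0.5045·-2.6017 − -0.7457·0.1681 = +1.4378 (running +8.6252)
  i=4: -0.7457·-3.4208 − 2.2925·-2.6017 = +8.5153 (running +17.1405)
  i=5: 2.2925·-1.7532 − 3.6432·-3.4208 = +8.4433 (running +25.5837)
  i=6: 3.6432·-0.6322 − 3.4187·-1.7532 = +3.6905 (running +29.2743)
Area = |Σ|/2 = |29.2743|/2 = 14.6371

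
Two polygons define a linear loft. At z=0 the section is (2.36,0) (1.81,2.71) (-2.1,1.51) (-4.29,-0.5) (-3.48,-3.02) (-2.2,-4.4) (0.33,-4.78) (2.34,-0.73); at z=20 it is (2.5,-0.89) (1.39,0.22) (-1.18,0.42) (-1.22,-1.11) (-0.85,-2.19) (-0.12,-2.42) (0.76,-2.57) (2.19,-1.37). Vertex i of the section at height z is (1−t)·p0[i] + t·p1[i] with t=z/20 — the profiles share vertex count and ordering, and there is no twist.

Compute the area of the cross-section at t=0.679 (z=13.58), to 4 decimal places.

Area at t=0.679: 14.4323

Cross-section at t=0.679: each vertex is (1-t)·p0[i] + t·p1[i].
  v1: (1-0.679)·(2.36,0) + 0.679·(2.5,-0.89) = (2.4551,-0.6043)
  v2: (1-0.679)·(1.81,2.71) + 0.679·(1.39,0.22) = (1.5248,1.0193)
  v3: (1-0.679)·(-2.1,1.51) + 0.679·(-1.18,0.42) = (-1.4753,0.7699)
  v4: (1-0.679)·(-4.29,-0.5) + 0.679·(-1.22,-1.11) = (-2.2055,-0.9142)
  v5: (1-0.679)·(-3.48,-3.02) + 0.679·(-0.85,-2.19) = (-1.6942,-2.4564)
  v6: (1-0.679)·(-2.2,-4.4) + 0.679·(-0.12,-2.42) = (-0.7877,-3.0556)
  v7: (1-0.679)·(0.33,-4.78) + 0.679·(0.76,-2.57) = (0.6220,-3.2794)
  v8: (1-0.679)·(2.34,-0.73) + 0.679·(2.19,-1.37) = (2.2382,-1.1646)
Shoelace sum Σ(x_i·y_{i+1} − x_{i+1}·y_i):
  i=1: 2.4551·1.0193 − 1.5248·-0.6043 = +3.4239 (running +3.4239)
  i=2: 1.5248·0.7699 − -1.4753·1.0193 = +2.6777 (running +6.1016)
  i=3: -1.4753·-0.9142 − -2.2055·0.7699 = +3.0467 (running +9.1483)
  i=4: -2.2055·-2.4564 − -1.6942·-0.9142 = +3.8687 (running +13.0170)
  i=5: -1.6942·-3.0556 − -0.7877·-2.4564 = +3.2420 (running +16.2590)
  i=6: -0.7877·-3.2794 − 0.6220·-3.0556 = +4.4836 (running +20.7426)
  i=7: 0.6220·-1.1646 − 2.2382·-3.2794 = +6.6155 (running +27.3581)
  i=8: 2.2382·-0.6043 − 2.4551·-1.1646 = +1.5065 (running +28.8646)
Area = |Σ|/2 = |28.8646|/2 = 14.4323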